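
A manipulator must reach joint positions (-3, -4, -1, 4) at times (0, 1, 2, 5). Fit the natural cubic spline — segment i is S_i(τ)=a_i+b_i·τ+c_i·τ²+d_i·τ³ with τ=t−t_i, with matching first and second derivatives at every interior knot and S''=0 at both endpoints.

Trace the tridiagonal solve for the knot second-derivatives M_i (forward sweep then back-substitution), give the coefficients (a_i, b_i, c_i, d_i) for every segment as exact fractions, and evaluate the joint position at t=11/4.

Δ: Δ0=-1, Δ1=3, Δ2=5/3
row 1: diag=4, rhs=24; c'=1/4, d'=6
row 2: denom=8−1·1/4=31/4; d'=(-8−1·6)/(31/4)=-56/31
back: M2=-56/31
back: M1=6−1/4·-56/31=200/31
M: M0=0, M1=200/31, M2=-56/31, M3=0
seg 0: a=-3, c=M0/2=0, d=(M1−M0)/(6·1)=100/93, b=Δ0−h0·(2M0+M1)/6=-193/93
seg 1: a=-4, c=M1/2=100/31, d=(M2−M1)/(6·1)=-128/93, b=Δ1−h1·(2M1+M2)/6=107/93
seg 2: a=-1, c=M2/2=-28/31, d=(M3−M2)/(6·3)=28/279, b=Δ2−h2·(2M2+M3)/6=323/93
t_q=11/4 → seg 2, τ=3/4; S=-1+323/93·τ+-28/31·τ²+28/279·τ³=565/496

  seg 0: a=-3 b=-193/93 c=0 d=100/93
  seg 1: a=-4 b=107/93 c=100/31 d=-128/93
  seg 2: a=-1 b=323/93 c=-28/31 d=28/279
S(11/4) = 565/496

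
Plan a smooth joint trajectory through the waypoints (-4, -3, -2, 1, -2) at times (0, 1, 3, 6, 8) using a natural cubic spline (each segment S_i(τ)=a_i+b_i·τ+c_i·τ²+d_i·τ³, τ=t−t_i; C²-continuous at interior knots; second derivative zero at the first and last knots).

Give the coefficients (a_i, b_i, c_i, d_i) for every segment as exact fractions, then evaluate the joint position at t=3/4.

Δ: Δ0=1, Δ1=1/2, Δ2=1, Δ3=-3/2
row 1: diag=6, rhs=-3; c'=1/3, d'=-1/2
row 2: denom=10−2·1/3=28/3; d'=(3−2·-1/2)/(28/3)=3/7
row 3: denom=10−3·9/28=253/28; d'=(-15−3·3/7)/(253/28)=-456/253
back: M3=-456/253
back: M2=3/7−9/28·-456/253=255/253
back: M1=-1/2−1/3·255/253=-423/506
M: M0=0, M1=-423/506, M2=255/253, M3=-456/253, M4=0
seg 0: a=-4, c=M0/2=0, d=(M1−M0)/(6·1)=-141/1012, b=Δ0−h0·(2M0+M1)/6=1153/1012
seg 1: a=-3, c=M1/2=-423/1012, d=(M2−M1)/(6·2)=311/2024, b=Δ1−h1·(2M1+M2)/6=365/506
seg 2: a=-2, c=M2/2=255/506, d=(M3−M2)/(6·3)=-79/506, b=Δ2−h2·(2M2+M3)/6=226/253
seg 3: a=1, c=M3/2=-228/253, d=(M4−M3)/(6·2)=38/253, b=Δ3−h3·(2M3+M4)/6=-151/506
t_q=3/4 → seg 0, τ=3/4; S=-4+1153/1012·τ+0·τ²+-141/1012·τ³=-207535/64768

  seg 0: a=-4 b=1153/1012 c=0 d=-141/1012
  seg 1: a=-3 b=365/506 c=-423/1012 d=311/2024
  seg 2: a=-2 b=226/253 c=255/506 d=-79/506
  seg 3: a=1 b=-151/506 c=-228/253 d=38/253
S(3/4) = -207535/64768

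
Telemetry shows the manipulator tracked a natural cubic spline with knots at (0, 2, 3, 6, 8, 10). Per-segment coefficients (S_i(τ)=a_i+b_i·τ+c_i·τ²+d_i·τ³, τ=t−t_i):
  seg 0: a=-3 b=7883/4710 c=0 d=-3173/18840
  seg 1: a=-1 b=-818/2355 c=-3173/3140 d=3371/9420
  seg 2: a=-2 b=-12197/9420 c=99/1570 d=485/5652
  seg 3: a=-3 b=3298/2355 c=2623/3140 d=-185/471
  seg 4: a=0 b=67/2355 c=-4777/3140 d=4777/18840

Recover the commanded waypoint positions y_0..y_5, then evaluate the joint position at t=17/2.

y_0 = S_0(0) = a_0 = -3
y_1 = S_1(0) = a_1 = -1
y_2 = S_2(0) = a_2 = -2
y_3 = S_3(0) = a_3 = -3
y_4 = S_4(0) = a_4 = 0
y_5 = S_4(2) = -4
t_q=17/2 is in segment 4 (τ=1/2); S_4(τ)=-16801/50240

y_0=-3 y_1=-1 y_2=-2 y_3=-3 y_4=0 y_5=-4
S(17/2) = -16801/50240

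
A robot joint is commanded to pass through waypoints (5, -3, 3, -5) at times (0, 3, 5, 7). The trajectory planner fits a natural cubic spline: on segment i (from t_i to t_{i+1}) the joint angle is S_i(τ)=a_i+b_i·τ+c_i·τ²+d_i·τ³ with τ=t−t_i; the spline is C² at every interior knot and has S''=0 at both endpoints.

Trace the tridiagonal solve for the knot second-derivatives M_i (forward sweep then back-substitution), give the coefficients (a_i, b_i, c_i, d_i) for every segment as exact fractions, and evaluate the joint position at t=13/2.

Δ: Δ0=-8/3, Δ1=3, Δ2=-4
row 1: diag=10, rhs=34; c'=1/5, d'=17/5
row 2: denom=8−2·1/5=38/5; d'=(-42−2·17/5)/(38/5)=-122/19
back: M2=-122/19
back: M1=17/5−1/5·-122/19=89/19
M: M0=0, M1=89/19, M2=-122/19, M3=0
seg 0: a=5, c=M0/2=0, d=(M1−M0)/(6·3)=89/342, b=Δ0−h0·(2M0+M1)/6=-571/114
seg 1: a=-3, c=M1/2=89/38, d=(M2−M1)/(6·2)=-211/228, b=Δ1−h1·(2M1+M2)/6=115/57
seg 2: a=3, c=M2/2=-61/19, d=(M3−M2)/(6·2)=61/114, b=Δ2−h2·(2M2+M3)/6=16/57
t_q=13/2 → seg 2, τ=3/2; S=3+16/57·τ+-61/19·τ²+61/114·τ³=-607/304

  seg 0: a=5 b=-571/114 c=0 d=89/342
  seg 1: a=-3 b=115/57 c=89/38 d=-211/228
  seg 2: a=3 b=16/57 c=-61/19 d=61/114
S(13/2) = -607/304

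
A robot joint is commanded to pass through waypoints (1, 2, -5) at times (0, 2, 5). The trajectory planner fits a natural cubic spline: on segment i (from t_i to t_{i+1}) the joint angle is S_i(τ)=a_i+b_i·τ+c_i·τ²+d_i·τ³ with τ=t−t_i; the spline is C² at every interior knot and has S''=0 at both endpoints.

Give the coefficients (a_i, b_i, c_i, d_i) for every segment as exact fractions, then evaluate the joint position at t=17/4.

Δ: Δ0=1/2, Δ1=-7/3
row 1: diag=10, rhs=-17; c'=3/10, d'=-17/10
back: M1=-17/10
M: M0=0, M1=-17/10, M2=0
seg 0: a=1, c=M0/2=0, d=(M1−M0)/(6·2)=-17/120, b=Δ0−h0·(2M0+M1)/6=16/15
seg 1: a=2, c=M1/2=-17/20, d=(M2−M1)/(6·3)=17/180, b=Δ1−h1·(2M1+M2)/6=-19/30
t_q=17/4 → seg 1, τ=9/4; S=2+-19/30·τ+-17/20·τ²+17/180·τ³=-679/256

  seg 0: a=1 b=16/15 c=0 d=-17/120
  seg 1: a=2 b=-19/30 c=-17/20 d=17/180
S(17/4) = -679/256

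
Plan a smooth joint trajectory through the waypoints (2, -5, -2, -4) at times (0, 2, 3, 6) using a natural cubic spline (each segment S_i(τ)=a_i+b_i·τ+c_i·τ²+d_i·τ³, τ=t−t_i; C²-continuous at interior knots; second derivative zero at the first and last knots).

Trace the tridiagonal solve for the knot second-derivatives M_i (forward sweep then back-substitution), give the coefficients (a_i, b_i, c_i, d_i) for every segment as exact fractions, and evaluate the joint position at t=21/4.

  seg 0: a=2 b=-1655/282 c=0 d=167/282
  seg 1: a=-5 b=349/282 c=167/47 d=-505/282
  seg 2: a=-2 b=419/141 c=-171/94 d=19/94
S(21/4) = -13361/6016

Δ: Δ0=-7/2, Δ1=3, Δ2=-2/3
row 1: diag=6, rhs=39; c'=1/6, d'=13/2
row 2: denom=8−1·1/6=47/6; d'=(-22−1·13/2)/(47/6)=-171/47
back: M2=-171/47
back: M1=13/2−1/6·-171/47=334/47
M: M0=0, M1=334/47, M2=-171/47, M3=0
seg 0: a=2, c=M0/2=0, d=(M1−M0)/(6·2)=167/282, b=Δ0−h0·(2M0+M1)/6=-1655/282
seg 1: a=-5, c=M1/2=167/47, d=(M2−M1)/(6·1)=-505/282, b=Δ1−h1·(2M1+M2)/6=349/282
seg 2: a=-2, c=M2/2=-171/94, d=(M3−M2)/(6·3)=19/94, b=Δ2−h2·(2M2+M3)/6=419/141
t_q=21/4 → seg 2, τ=9/4; S=-2+419/141·τ+-171/94·τ²+19/94·τ³=-13361/6016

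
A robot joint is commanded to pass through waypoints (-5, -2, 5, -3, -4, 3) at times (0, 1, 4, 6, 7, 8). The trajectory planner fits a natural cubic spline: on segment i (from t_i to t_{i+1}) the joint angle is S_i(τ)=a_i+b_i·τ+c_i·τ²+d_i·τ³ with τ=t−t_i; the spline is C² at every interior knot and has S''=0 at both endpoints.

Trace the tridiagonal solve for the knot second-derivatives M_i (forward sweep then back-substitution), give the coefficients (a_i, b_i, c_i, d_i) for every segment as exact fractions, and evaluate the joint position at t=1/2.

Δ: Δ0=3, Δ1=7/3, Δ2=-4, Δ3=-1, Δ4=7
row 1: diag=8, rhs=-4; c'=3/8, d'=-1/2
row 2: denom=10−3·3/8=71/8; d'=(-38−3·-1/2)/(71/8)=-292/71
row 3: denom=6−2·16/71=394/71; d'=(18−2·-292/71)/(394/71)=931/197
row 4: denom=4−1·71/394=1505/394; d'=(48−1·931/197)/(1505/394)=3410/301
back: M4=3410/301
back: M3=931/197−71/394·3410/301=808/301
back: M2=-292/71−16/71·808/301=-1420/301
back: M1=-1/2−3/8·-1420/301=382/301
M: M0=0, M1=382/301, M2=-1420/301, M3=808/301, M4=3410/301, M5=0
seg 0: a=-5, c=M0/2=0, d=(M1−M0)/(6·1)=191/903, b=Δ0−h0·(2M0+M1)/6=2518/903
seg 1: a=-2, c=M1/2=191/301, d=(M2−M1)/(6·3)=-901/2709, b=Δ1−h1·(2M1+M2)/6=3091/903
seg 2: a=5, c=M2/2=-710/301, d=(M3−M2)/(6·2)=557/903, b=Δ2−h2·(2M2+M3)/6=-1580/903
seg 3: a=-3, c=M3/2=404/301, d=(M4−M3)/(6·1)=1301/903, b=Δ3−h3·(2M3+M4)/6=-488/129
seg 4: a=-4, c=M4/2=1705/301, d=(M5−M4)/(6·1)=-1705/903, b=Δ4−h4·(2M4+M5)/6=2911/903
t_q=1/2 → seg 0, τ=1/2; S=-5+2518/903·τ+0·τ²+191/903·τ³=-8619/2408

  seg 0: a=-5 b=2518/903 c=0 d=191/903
  seg 1: a=-2 b=3091/903 c=191/301 d=-901/2709
  seg 2: a=5 b=-1580/903 c=-710/301 d=557/903
  seg 3: a=-3 b=-488/129 c=404/301 d=1301/903
  seg 4: a=-4 b=2911/903 c=1705/301 d=-1705/903
S(1/2) = -8619/2408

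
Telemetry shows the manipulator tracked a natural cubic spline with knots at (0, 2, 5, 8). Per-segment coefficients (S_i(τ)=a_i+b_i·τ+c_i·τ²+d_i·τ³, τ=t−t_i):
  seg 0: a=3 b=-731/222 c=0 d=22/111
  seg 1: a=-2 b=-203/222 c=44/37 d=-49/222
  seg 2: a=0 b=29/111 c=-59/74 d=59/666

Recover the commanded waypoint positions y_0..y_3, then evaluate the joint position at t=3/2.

y_0=3 y_1=-2 y_2=0 y_3=-4
S(3/2) = -47/37

y_0 = S_0(0) = a_0 = 3
y_1 = S_1(0) = a_1 = -2
y_2 = S_2(0) = a_2 = 0
y_3 = S_2(3) = -4
t_q=3/2 is in segment 0 (τ=3/2); S_0(τ)=-47/37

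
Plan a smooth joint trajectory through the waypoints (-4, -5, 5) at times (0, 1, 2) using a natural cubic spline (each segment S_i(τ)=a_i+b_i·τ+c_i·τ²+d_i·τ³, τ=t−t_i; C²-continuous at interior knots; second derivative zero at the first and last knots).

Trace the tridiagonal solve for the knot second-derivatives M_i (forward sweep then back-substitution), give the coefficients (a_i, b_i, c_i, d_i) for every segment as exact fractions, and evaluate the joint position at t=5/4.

Δ: Δ0=-1, Δ1=10
row 1: diag=4, rhs=66; c'=1/4, d'=33/2
back: M1=33/2
M: M0=0, M1=33/2, M2=0
seg 0: a=-4, c=M0/2=0, d=(M1−M0)/(6·1)=11/4, b=Δ0−h0·(2M0+M1)/6=-15/4
seg 1: a=-5, c=M1/2=33/4, d=(M2−M1)/(6·1)=-11/4, b=Δ1−h1·(2M1+M2)/6=9/2
t_q=5/4 → seg 1, τ=1/4; S=-5+9/2·τ+33/4·τ²+-11/4·τ³=-871/256

  seg 0: a=-4 b=-15/4 c=0 d=11/4
  seg 1: a=-5 b=9/2 c=33/4 d=-11/4
S(5/4) = -871/256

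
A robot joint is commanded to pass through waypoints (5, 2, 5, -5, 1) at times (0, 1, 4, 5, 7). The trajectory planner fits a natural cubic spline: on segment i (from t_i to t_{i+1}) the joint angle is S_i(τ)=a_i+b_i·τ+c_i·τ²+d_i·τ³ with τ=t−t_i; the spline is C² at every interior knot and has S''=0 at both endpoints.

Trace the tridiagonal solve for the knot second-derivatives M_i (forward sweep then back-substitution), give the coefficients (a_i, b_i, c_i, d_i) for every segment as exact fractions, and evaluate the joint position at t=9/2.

  seg 0: a=5 b=-1391/322 c=0 d=425/322
  seg 1: a=2 b=-58/161 c=1275/322 d=-1129/966
  seg 2: a=5 b=-2627/322 c=-1056/161 d=217/46
  seg 3: a=-5 b=-1147/161 c=2445/322 d=-815/644
S(9/2) = -333/2576

Δ: Δ0=-3, Δ1=1, Δ2=-10, Δ3=3
row 1: diag=8, rhs=24; c'=3/8, d'=3
row 2: denom=8−3·3/8=55/8; d'=(-66−3·3)/(55/8)=-120/11
row 3: denom=6−1·8/55=322/55; d'=(78−1·-120/11)/(322/55)=2445/161
back: M3=2445/161
back: M2=-120/11−8/55·2445/161=-2112/161
back: M1=3−3/8·-2112/161=1275/161
M: M0=0, M1=1275/161, M2=-2112/161, M3=2445/161, M4=0
seg 0: a=5, c=M0/2=0, d=(M1−M0)/(6·1)=425/322, b=Δ0−h0·(2M0+M1)/6=-1391/322
seg 1: a=2, c=M1/2=1275/322, d=(M2−M1)/(6·3)=-1129/966, b=Δ1−h1·(2M1+M2)/6=-58/161
seg 2: a=5, c=M2/2=-1056/161, d=(M3−M2)/(6·1)=217/46, b=Δ2−h2·(2M2+M3)/6=-2627/322
seg 3: a=-5, c=M3/2=2445/322, d=(M4−M3)/(6·2)=-815/644, b=Δ3−h3·(2M3+M4)/6=-1147/161
t_q=9/2 → seg 2, τ=1/2; S=5+-2627/322·τ+-1056/161·τ²+217/46·τ³=-333/2576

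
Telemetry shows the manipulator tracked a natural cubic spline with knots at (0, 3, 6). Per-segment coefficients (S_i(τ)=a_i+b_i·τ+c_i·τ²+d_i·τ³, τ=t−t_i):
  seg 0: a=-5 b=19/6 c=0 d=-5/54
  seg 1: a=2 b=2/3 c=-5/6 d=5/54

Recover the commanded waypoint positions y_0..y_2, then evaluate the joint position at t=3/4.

y_0=-5 y_1=2 y_2=-1
S(3/4) = -341/128

y_0 = S_0(0) = a_0 = -5
y_1 = S_1(0) = a_1 = 2
y_2 = S_1(3) = -1
t_q=3/4 is in segment 0 (τ=3/4); S_0(τ)=-341/128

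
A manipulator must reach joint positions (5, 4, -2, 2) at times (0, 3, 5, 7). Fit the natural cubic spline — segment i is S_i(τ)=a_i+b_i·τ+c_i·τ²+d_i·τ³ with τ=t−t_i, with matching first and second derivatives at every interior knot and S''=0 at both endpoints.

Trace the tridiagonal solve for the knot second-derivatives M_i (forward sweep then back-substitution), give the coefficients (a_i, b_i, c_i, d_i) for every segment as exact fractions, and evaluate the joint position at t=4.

Δ: Δ0=-1/3, Δ1=-3, Δ2=2
row 1: diag=10, rhs=-16; c'=1/5, d'=-8/5
row 2: denom=8−2·1/5=38/5; d'=(30−2·-8/5)/(38/5)=83/19
back: M2=83/19
back: M1=-8/5−1/5·83/19=-47/19
M: M0=0, M1=-47/19, M2=83/19, M3=0
seg 0: a=5, c=M0/2=0, d=(M1−M0)/(6·3)=-47/342, b=Δ0−h0·(2M0+M1)/6=103/114
seg 1: a=4, c=M1/2=-47/38, d=(M2−M1)/(6·2)=65/114, b=Δ1−h1·(2M1+M2)/6=-160/57
seg 2: a=-2, c=M2/2=83/38, d=(M3−M2)/(6·2)=-83/228, b=Δ2−h2·(2M2+M3)/6=-52/57
t_q=4 → seg 1, τ=1; S=4+-160/57·τ+-47/38·τ²+65/114·τ³=10/19

  seg 0: a=5 b=103/114 c=0 d=-47/342
  seg 1: a=4 b=-160/57 c=-47/38 d=65/114
  seg 2: a=-2 b=-52/57 c=83/38 d=-83/228
S(4) = 10/19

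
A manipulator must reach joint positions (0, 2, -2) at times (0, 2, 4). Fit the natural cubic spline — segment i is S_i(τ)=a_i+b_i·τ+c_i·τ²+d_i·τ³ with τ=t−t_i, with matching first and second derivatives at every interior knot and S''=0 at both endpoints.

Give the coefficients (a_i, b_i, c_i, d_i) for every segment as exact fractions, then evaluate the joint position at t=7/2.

  seg 0: a=0 b=7/4 c=0 d=-3/16
  seg 1: a=2 b=-1/2 c=-9/8 d=3/16
S(7/2) = -83/128

Δ: Δ0=1, Δ1=-2
row 1: diag=8, rhs=-18; c'=1/4, d'=-9/4
back: M1=-9/4
M: M0=0, M1=-9/4, M2=0
seg 0: a=0, c=M0/2=0, d=(M1−M0)/(6·2)=-3/16, b=Δ0−h0·(2M0+M1)/6=7/4
seg 1: a=2, c=M1/2=-9/8, d=(M2−M1)/(6·2)=3/16, b=Δ1−h1·(2M1+M2)/6=-1/2
t_q=7/2 → seg 1, τ=3/2; S=2+-1/2·τ+-9/8·τ²+3/16·τ³=-83/128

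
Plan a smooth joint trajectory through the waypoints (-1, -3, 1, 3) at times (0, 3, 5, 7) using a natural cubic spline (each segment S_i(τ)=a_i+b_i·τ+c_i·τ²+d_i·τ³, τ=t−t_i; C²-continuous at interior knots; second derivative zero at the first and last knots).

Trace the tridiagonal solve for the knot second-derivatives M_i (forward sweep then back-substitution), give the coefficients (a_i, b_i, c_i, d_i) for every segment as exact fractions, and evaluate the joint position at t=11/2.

Δ: Δ0=-2/3, Δ1=2, Δ2=1
row 1: diag=10, rhs=16; c'=1/5, d'=8/5
row 2: denom=8−2·1/5=38/5; d'=(-6−2·8/5)/(38/5)=-23/19
back: M2=-23/19
back: M1=8/5−1/5·-23/19=35/19
M: M0=0, M1=35/19, M2=-23/19, M3=0
seg 0: a=-1, c=M0/2=0, d=(M1−M0)/(6·3)=35/342, b=Δ0−h0·(2M0+M1)/6=-181/114
seg 1: a=-3, c=M1/2=35/38, d=(M2−M1)/(6·2)=-29/114, b=Δ1−h1·(2M1+M2)/6=67/57
seg 2: a=1, c=M2/2=-23/38, d=(M3−M2)/(6·2)=23/228, b=Δ2−h2·(2M2+M3)/6=103/57
t_q=11/2 → seg 2, τ=1/2; S=1+103/57·τ+-23/38·τ²+23/228·τ³=1073/608

  seg 0: a=-1 b=-181/114 c=0 d=35/342
  seg 1: a=-3 b=67/57 c=35/38 d=-29/114
  seg 2: a=1 b=103/57 c=-23/38 d=23/228
S(11/2) = 1073/608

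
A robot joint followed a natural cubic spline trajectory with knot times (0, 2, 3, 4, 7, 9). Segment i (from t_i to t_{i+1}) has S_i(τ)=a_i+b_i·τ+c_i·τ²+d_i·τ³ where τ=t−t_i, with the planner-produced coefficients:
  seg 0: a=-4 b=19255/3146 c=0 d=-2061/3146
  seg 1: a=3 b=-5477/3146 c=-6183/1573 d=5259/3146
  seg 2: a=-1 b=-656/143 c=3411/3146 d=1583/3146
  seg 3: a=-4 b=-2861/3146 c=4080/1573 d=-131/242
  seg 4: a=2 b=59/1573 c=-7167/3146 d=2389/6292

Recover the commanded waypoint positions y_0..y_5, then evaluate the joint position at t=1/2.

y_0 = S_0(0) = a_0 = -4
y_1 = S_1(0) = a_1 = 3
y_2 = S_2(0) = a_2 = -1
y_3 = S_3(0) = a_3 = -4
y_4 = S_4(0) = a_4 = 2
y_5 = S_4(2) = -4
t_q=1/2 is in segment 0 (τ=1/2); S_0(τ)=-25713/25168

y_0=-4 y_1=3 y_2=-1 y_3=-4 y_4=2 y_5=-4
S(1/2) = -25713/25168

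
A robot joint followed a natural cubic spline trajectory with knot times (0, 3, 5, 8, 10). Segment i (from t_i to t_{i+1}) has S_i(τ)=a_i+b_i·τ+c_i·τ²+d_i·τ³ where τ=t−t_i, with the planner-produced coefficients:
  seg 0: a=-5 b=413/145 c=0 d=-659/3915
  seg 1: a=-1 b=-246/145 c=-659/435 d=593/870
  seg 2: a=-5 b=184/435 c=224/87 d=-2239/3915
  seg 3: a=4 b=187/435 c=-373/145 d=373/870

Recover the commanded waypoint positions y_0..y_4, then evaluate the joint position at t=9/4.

y_0 = S_0(0) = a_0 = -5
y_1 = S_1(0) = a_1 = -1
y_2 = S_2(0) = a_2 = -5
y_3 = S_3(0) = a_3 = 4
y_4 = S_3(2) = -2
t_q=9/4 is in segment 0 (τ=9/4); S_0(τ)=-4721/9280

y_0=-5 y_1=-1 y_2=-5 y_3=4 y_4=-2
S(9/4) = -4721/9280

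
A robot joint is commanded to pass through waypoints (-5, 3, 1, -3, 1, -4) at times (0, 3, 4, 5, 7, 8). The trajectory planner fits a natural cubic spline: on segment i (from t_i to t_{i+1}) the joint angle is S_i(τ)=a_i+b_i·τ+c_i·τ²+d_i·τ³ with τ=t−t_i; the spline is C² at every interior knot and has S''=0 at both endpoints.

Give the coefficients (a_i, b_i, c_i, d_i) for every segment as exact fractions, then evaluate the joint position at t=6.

Δ: Δ0=8/3, Δ1=-2, Δ2=-4, Δ3=2, Δ4=-5
row 1: diag=8, rhs=-28; c'=1/8, d'=-7/2
row 2: denom=4−1·1/8=31/8; d'=(-12−1·-7/2)/(31/8)=-68/31
row 3: denom=6−1·8/31=178/31; d'=(36−1·-68/31)/(178/31)=592/89
row 4: denom=6−2·31/89=472/89; d'=(-42−2·592/89)/(472/89)=-2461/236
back: M4=-2461/236
back: M3=592/89−31/89·-2461/236=2427/236
back: M2=-68/31−8/31·2427/236=-286/59
back: M1=-7/2−1/8·-286/59=-683/236
M: M0=0, M1=-683/236, M2=-286/59, M3=2427/236, M4=-2461/236, M5=0
seg 0: a=-5, c=M0/2=0, d=(M1−M0)/(6·3)=-683/4248, b=Δ0−h0·(2M0+M1)/6=5825/1416
seg 1: a=3, c=M1/2=-683/472, d=(M2−M1)/(6·1)=-461/1416, b=Δ1−h1·(2M1+M2)/6=-161/708
seg 2: a=1, c=M2/2=-143/59, d=(M3−M2)/(6·1)=3571/1416, b=Δ2−h2·(2M2+M3)/6=-5803/1416
seg 3: a=-3, c=M3/2=2427/472, d=(M4−M3)/(6·2)=-611/354, b=Δ3−h3·(2M3+M4)/6=-977/708
seg 4: a=1, c=M4/2=-2461/472, d=(M5−M4)/(6·1)=2461/1416, b=Δ4−h4·(2M4+M5)/6=-1079/708
t_q=6 → seg 3, τ=1; S=-3+-977/708·τ+2427/472·τ²+-611/354·τ³=-455/472

  seg 0: a=-5 b=5825/1416 c=0 d=-683/4248
  seg 1: a=3 b=-161/708 c=-683/472 d=-461/1416
  seg 2: a=1 b=-5803/1416 c=-143/59 d=3571/1416
  seg 3: a=-3 b=-977/708 c=2427/472 d=-611/354
  seg 4: a=1 b=-1079/708 c=-2461/472 d=2461/1416
S(6) = -455/472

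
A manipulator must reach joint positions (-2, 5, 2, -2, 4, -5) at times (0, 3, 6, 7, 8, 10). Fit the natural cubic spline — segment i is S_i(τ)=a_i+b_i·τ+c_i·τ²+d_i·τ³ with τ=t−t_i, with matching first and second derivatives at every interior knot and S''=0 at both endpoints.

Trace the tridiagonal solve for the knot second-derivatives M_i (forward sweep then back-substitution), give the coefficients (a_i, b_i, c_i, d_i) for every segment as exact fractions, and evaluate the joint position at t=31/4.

  seg 0: a=-2 b=10051/3858 c=0 d=-1049/34722
  seg 1: a=5 b=3452/1929 c=-1049/3858 d=-7615/34722
  seg 2: a=2 b=-22235/3858 c=-1444/643 d=15467/3858
  seg 3: a=-2 b=3419/1929 c=12579/1286 d=-21427/3858
  seg 4: a=4 b=18031/3858 c=-4424/643 d=2212/1929
S(31/4) = 204801/82304

Δ: Δ0=7/3, Δ1=-1, Δ2=-4, Δ3=6, Δ4=-9/2
row 1: diag=12, rhs=-20; c'=1/4, d'=-5/3
row 2: denom=8−3·1/4=29/4; d'=(-18−3·-5/3)/(29/4)=-52/29
row 3: denom=4−1·4/29=112/29; d'=(60−1·-52/29)/(112/29)=16
row 4: denom=6−1·29/112=643/112; d'=(-63−1·16)/(643/112)=-8848/643
back: M4=-8848/643
back: M3=16−29/112·-8848/643=12579/643
back: M2=-52/29−4/29·12579/643=-2888/643
back: M1=-5/3−1/4·-2888/643=-1049/1929
M: M0=0, M1=-1049/1929, M2=-2888/643, M3=12579/643, M4=-8848/643, M5=0
seg 0: a=-2, c=M0/2=0, d=(M1−M0)/(6·3)=-1049/34722, b=Δ0−h0·(2M0+M1)/6=10051/3858
seg 1: a=5, c=M1/2=-1049/3858, d=(M2−M1)/(6·3)=-7615/34722, b=Δ1−h1·(2M1+M2)/6=3452/1929
seg 2: a=2, c=M2/2=-1444/643, d=(M3−M2)/(6·1)=15467/3858, b=Δ2−h2·(2M2+M3)/6=-22235/3858
seg 3: a=-2, c=M3/2=12579/1286, d=(M4−M3)/(6·1)=-21427/3858, b=Δ3−h3·(2M3+M4)/6=3419/1929
seg 4: a=4, c=M4/2=-4424/643, d=(M5−M4)/(6·2)=2212/1929, b=Δ4−h4·(2M4+M5)/6=18031/3858
t_q=31/4 → seg 3, τ=3/4; S=-2+3419/1929·τ+12579/1286·τ²+-21427/3858·τ³=204801/82304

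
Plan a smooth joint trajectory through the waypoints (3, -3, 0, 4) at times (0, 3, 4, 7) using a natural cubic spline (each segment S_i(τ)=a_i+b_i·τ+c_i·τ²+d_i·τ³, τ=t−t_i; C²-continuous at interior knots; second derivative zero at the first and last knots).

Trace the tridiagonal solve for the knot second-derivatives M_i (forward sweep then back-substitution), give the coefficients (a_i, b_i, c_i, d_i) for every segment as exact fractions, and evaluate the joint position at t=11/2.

  seg 0: a=3 b=-251/63 c=0 d=125/567
  seg 1: a=-3 b=124/63 c=125/63 d=-20/21
  seg 2: a=0 b=194/63 c=-55/63 d=55/567
S(11/2) = 167/56

Δ: Δ0=-2, Δ1=3, Δ2=4/3
row 1: diag=8, rhs=30; c'=1/8, d'=15/4
row 2: denom=8−1·1/8=63/8; d'=(-10−1·15/4)/(63/8)=-110/63
back: M2=-110/63
back: M1=15/4−1/8·-110/63=250/63
M: M0=0, M1=250/63, M2=-110/63, M3=0
seg 0: a=3, c=M0/2=0, d=(M1−M0)/(6·3)=125/567, b=Δ0−h0·(2M0+M1)/6=-251/63
seg 1: a=-3, c=M1/2=125/63, d=(M2−M1)/(6·1)=-20/21, b=Δ1−h1·(2M1+M2)/6=124/63
seg 2: a=0, c=M2/2=-55/63, d=(M3−M2)/(6·3)=55/567, b=Δ2−h2·(2M2+M3)/6=194/63
t_q=11/2 → seg 2, τ=3/2; S=0+194/63·τ+-55/63·τ²+55/567·τ³=167/56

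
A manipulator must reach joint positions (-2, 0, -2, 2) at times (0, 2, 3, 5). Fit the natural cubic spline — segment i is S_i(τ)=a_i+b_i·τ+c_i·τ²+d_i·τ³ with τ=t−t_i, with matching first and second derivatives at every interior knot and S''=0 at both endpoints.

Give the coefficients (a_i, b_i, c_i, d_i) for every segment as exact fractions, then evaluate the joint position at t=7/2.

Δ: Δ0=1, Δ1=-2, Δ2=2
row 1: diag=6, rhs=-18; c'=1/6, d'=-3
row 2: denom=6−1·1/6=35/6; d'=(24−1·-3)/(35/6)=162/35
back: M2=162/35
back: M1=-3−1/6·162/35=-132/35
M: M0=0, M1=-132/35, M2=162/35, M3=0
seg 0: a=-2, c=M0/2=0, d=(M1−M0)/(6·2)=-11/35, b=Δ0−h0·(2M0+M1)/6=79/35
seg 1: a=0, c=M1/2=-66/35, d=(M2−M1)/(6·1)=7/5, b=Δ1−h1·(2M1+M2)/6=-53/35
seg 2: a=-2, c=M2/2=81/35, d=(M3−M2)/(6·2)=-27/70, b=Δ2−h2·(2M2+M3)/6=-38/35
t_q=7/2 → seg 2, τ=1/2; S=-2+-38/35·τ+81/35·τ²+-27/70·τ³=-161/80

  seg 0: a=-2 b=79/35 c=0 d=-11/35
  seg 1: a=0 b=-53/35 c=-66/35 d=7/5
  seg 2: a=-2 b=-38/35 c=81/35 d=-27/70
S(7/2) = -161/80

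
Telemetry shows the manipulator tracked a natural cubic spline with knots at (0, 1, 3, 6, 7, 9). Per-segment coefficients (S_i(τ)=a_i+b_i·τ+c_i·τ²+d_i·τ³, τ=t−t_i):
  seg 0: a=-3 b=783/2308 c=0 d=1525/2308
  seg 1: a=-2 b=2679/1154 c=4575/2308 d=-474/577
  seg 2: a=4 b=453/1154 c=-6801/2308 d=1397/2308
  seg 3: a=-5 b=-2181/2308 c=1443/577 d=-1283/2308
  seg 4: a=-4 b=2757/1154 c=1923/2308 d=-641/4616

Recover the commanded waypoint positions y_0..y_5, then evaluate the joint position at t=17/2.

y_0 = S_0(0) = a_0 = -3
y_1 = S_1(0) = a_1 = -2
y_2 = S_2(0) = a_2 = 4
y_3 = S_3(0) = a_3 = -5
y_4 = S_4(0) = a_4 = -4
y_5 = S_4(2) = 3
t_q=17/2 is in segment 4 (τ=3/2); S_4(τ)=36545/36928

y_0=-3 y_1=-2 y_2=4 y_3=-5 y_4=-4 y_5=3
S(17/2) = 36545/36928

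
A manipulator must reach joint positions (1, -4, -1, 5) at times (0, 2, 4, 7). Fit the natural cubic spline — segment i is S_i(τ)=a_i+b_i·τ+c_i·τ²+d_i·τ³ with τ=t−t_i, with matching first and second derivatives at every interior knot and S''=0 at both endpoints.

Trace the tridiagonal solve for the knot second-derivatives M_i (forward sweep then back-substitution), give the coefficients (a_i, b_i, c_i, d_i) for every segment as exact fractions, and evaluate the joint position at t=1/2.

  seg 0: a=1 b=-67/19 c=0 d=39/152
  seg 1: a=-4 b=-17/38 c=117/76 d=-43/152
  seg 2: a=-1 b=44/19 c=-3/19 d=1/57
S(1/2) = -889/1216

Δ: Δ0=-5/2, Δ1=3/2, Δ2=2
row 1: diag=8, rhs=24; c'=1/4, d'=3
row 2: denom=10−2·1/4=19/2; d'=(3−2·3)/(19/2)=-6/19
back: M2=-6/19
back: M1=3−1/4·-6/19=117/38
M: M0=0, M1=117/38, M2=-6/19, M3=0
seg 0: a=1, c=M0/2=0, d=(M1−M0)/(6·2)=39/152, b=Δ0−h0·(2M0+M1)/6=-67/19
seg 1: a=-4, c=M1/2=117/76, d=(M2−M1)/(6·2)=-43/152, b=Δ1−h1·(2M1+M2)/6=-17/38
seg 2: a=-1, c=M2/2=-3/19, d=(M3−M2)/(6·3)=1/57, b=Δ2−h2·(2M2+M3)/6=44/19
t_q=1/2 → seg 0, τ=1/2; S=1+-67/19·τ+0·τ²+39/152·τ³=-889/1216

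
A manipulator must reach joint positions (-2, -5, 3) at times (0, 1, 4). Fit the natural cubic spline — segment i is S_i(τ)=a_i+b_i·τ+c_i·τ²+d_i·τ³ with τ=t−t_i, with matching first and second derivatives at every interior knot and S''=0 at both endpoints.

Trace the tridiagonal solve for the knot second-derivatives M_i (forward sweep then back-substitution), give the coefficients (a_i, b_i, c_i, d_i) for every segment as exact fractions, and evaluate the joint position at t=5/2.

  seg 0: a=-2 b=-89/24 c=0 d=17/24
  seg 1: a=-5 b=-19/12 c=17/8 d=-17/72
S(5/2) = -217/64

Δ: Δ0=-3, Δ1=8/3
row 1: diag=8, rhs=34; c'=3/8, d'=17/4
back: M1=17/4
M: M0=0, M1=17/4, M2=0
seg 0: a=-2, c=M0/2=0, d=(M1−M0)/(6·1)=17/24, b=Δ0−h0·(2M0+M1)/6=-89/24
seg 1: a=-5, c=M1/2=17/8, d=(M2−M1)/(6·3)=-17/72, b=Δ1−h1·(2M1+M2)/6=-19/12
t_q=5/2 → seg 1, τ=3/2; S=-5+-19/12·τ+17/8·τ²+-17/72·τ³=-217/64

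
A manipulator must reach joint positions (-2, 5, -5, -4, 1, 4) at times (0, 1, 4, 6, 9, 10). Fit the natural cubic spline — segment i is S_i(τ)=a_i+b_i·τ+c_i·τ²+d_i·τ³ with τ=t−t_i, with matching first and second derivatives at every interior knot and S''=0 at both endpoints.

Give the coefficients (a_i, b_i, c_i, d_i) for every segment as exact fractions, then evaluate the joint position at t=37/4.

  seg 0: a=-2 b=82571/9570 c=0 d=-15581/9570
  seg 1: a=5 b=17914/4785 c=-15581/3190 d=2197/2610
  seg 2: a=-5 b=-27127/9570 c=4293/1595 d=-169/330
  seg 3: a=-4 b=17093/9570 c=-608/1595 d=33/290
  seg 4: a=1 b=12304/4785 c=2051/3190 d=-2051/9570
S(37/4) = 342923/204160

Δ: Δ0=7, Δ1=-10/3, Δ2=1/2, Δ3=5/3, Δ4=3
row 1: diag=8, rhs=-62; c'=3/8, d'=-31/4
row 2: denom=10−3·3/8=71/8; d'=(23−3·-31/4)/(71/8)=370/71
row 3: denom=10−2·16/71=678/71; d'=(7−2·370/71)/(678/71)=-81/226
row 4: denom=8−3·71/226=1595/226; d'=(8−3·-81/226)/(1595/226)=2051/1595
back: M4=2051/1595
back: M3=-81/226−71/226·2051/1595=-1216/1595
back: M2=370/71−16/71·-1216/1595=8586/1595
back: M1=-31/4−3/8·8586/1595=-15581/1595
M: M0=0, M1=-15581/1595, M2=8586/1595, M3=-1216/1595, M4=2051/1595, M5=0
seg 0: a=-2, c=M0/2=0, d=(M1−M0)/(6·1)=-15581/9570, b=Δ0−h0·(2M0+M1)/6=82571/9570
seg 1: a=5, c=M1/2=-15581/3190, d=(M2−M1)/(6·3)=2197/2610, b=Δ1−h1·(2M1+M2)/6=17914/4785
seg 2: a=-5, c=M2/2=4293/1595, d=(M3−M2)/(6·2)=-169/330, b=Δ2−h2·(2M2+M3)/6=-27127/9570
seg 3: a=-4, c=M3/2=-608/1595, d=(M4−M3)/(6·3)=33/290, b=Δ3−h3·(2M3+M4)/6=17093/9570
seg 4: a=1, c=M4/2=2051/3190, d=(M5−M4)/(6·1)=-2051/9570, b=Δ4−h4·(2M4+M5)/6=12304/4785
t_q=37/4 → seg 4, τ=1/4; S=1+12304/4785·τ+2051/3190·τ²+-2051/9570·τ³=342923/204160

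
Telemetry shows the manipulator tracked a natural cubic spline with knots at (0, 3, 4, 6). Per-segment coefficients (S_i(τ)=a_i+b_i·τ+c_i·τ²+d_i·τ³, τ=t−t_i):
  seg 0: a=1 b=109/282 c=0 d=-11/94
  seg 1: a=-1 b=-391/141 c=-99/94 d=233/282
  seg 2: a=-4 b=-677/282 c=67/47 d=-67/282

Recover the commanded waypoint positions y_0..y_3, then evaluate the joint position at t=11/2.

y_0=1 y_1=-1 y_2=-4 y_3=-5
S(11/2) = -3907/752

y_0 = S_0(0) = a_0 = 1
y_1 = S_1(0) = a_1 = -1
y_2 = S_2(0) = a_2 = -4
y_3 = S_2(2) = -5
t_q=11/2 is in segment 2 (τ=3/2); S_2(τ)=-3907/752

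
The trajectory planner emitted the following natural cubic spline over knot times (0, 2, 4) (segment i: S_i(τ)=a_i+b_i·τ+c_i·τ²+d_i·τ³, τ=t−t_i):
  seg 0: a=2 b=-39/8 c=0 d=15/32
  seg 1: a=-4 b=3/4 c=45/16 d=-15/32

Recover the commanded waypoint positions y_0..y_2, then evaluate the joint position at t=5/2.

y_0=2 y_1=-4 y_2=5
S(5/2) = -763/256

y_0 = S_0(0) = a_0 = 2
y_1 = S_1(0) = a_1 = -4
y_2 = S_1(2) = 5
t_q=5/2 is in segment 1 (τ=1/2); S_1(τ)=-763/256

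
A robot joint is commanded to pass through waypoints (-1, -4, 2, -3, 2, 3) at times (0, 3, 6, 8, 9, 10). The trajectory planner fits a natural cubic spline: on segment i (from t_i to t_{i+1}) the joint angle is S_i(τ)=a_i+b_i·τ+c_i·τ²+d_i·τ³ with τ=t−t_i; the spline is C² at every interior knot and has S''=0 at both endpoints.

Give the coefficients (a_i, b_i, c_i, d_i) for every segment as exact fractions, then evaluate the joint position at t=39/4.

Δ: Δ0=-1, Δ1=2, Δ2=-5/2, Δ3=5, Δ4=1
row 1: diag=12, rhs=18; c'=1/4, d'=3/2
row 2: denom=10−3·1/4=37/4; d'=(-27−3·3/2)/(37/4)=-126/37
row 3: denom=6−2·8/37=206/37; d'=(45−2·-126/37)/(206/37)=1917/206
row 4: denom=4−1·37/206=787/206; d'=(-24−1·1917/206)/(787/206)=-6861/787
back: M4=-6861/787
back: M3=1917/206−37/206·-6861/787=8556/787
back: M2=-126/37−8/37·8556/787=-4530/787
back: M1=3/2−1/4·-4530/787=2313/787
M: M0=0, M1=2313/787, M2=-4530/787, M3=8556/787, M4=-6861/787, M5=0
seg 0: a=-1, c=M0/2=0, d=(M1−M0)/(6·3)=257/1574, b=Δ0−h0·(2M0+M1)/6=-3887/1574
seg 1: a=-4, c=M1/2=2313/1574, d=(M2−M1)/(6·3)=-2281/4722, b=Δ1−h1·(2M1+M2)/6=1526/787
seg 2: a=2, c=M2/2=-2265/787, d=(M3−M2)/(6·2)=2181/1574, b=Δ2−h2·(2M2+M3)/6=-3599/1574
seg 3: a=-3, c=M3/2=4278/787, d=(M4−M3)/(6·1)=-5139/1574, b=Δ3−h3·(2M3+M4)/6=4453/1574
seg 4: a=2, c=M4/2=-6861/1574, d=(M5−M4)/(6·1)=2287/1574, b=Δ4−h4·(2M4+M5)/6=3074/787
t_q=39/4 → seg 4, τ=3/4; S=2+3074/787·τ+-6861/1574·τ²+2287/1574·τ³=311329/100736

  seg 0: a=-1 b=-3887/1574 c=0 d=257/1574
  seg 1: a=-4 b=1526/787 c=2313/1574 d=-2281/4722
  seg 2: a=2 b=-3599/1574 c=-2265/787 d=2181/1574
  seg 3: a=-3 b=4453/1574 c=4278/787 d=-5139/1574
  seg 4: a=2 b=3074/787 c=-6861/1574 d=2287/1574
S(39/4) = 311329/100736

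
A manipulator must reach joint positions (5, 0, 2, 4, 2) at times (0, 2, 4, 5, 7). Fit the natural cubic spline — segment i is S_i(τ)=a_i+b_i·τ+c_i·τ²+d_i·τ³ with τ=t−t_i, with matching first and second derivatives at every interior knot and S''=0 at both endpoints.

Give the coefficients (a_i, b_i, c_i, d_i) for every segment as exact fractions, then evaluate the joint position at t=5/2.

  seg 0: a=5 b=-849/256 c=0 d=209/1024
  seg 1: a=0 b=-111/128 c=627/512 d=-149/1024
  seg 2: a=2 b=585/256 c=45/128 d=-163/256
  seg 3: a=4 b=69/64 c=-399/256 d=133/512
S(5/2) = -1193/8192

Δ: Δ0=-5/2, Δ1=1, Δ2=2, Δ3=-1
row 1: diag=8, rhs=21; c'=1/4, d'=21/8
row 2: denom=6−2·1/4=11/2; d'=(6−2·21/8)/(11/2)=3/22
row 3: denom=6−1·2/11=64/11; d'=(-18−1·3/22)/(64/11)=-399/128
back: M3=-399/128
back: M2=3/22−2/11·-399/128=45/64
back: M1=21/8−1/4·45/64=627/256
M: M0=0, M1=627/256, M2=45/64, M3=-399/128, M4=0
seg 0: a=5, c=M0/2=0, d=(M1−M0)/(6·2)=209/1024, b=Δ0−h0·(2M0+M1)/6=-849/256
seg 1: a=0, c=M1/2=627/512, d=(M2−M1)/(6·2)=-149/1024, b=Δ1−h1·(2M1+M2)/6=-111/128
seg 2: a=2, c=M2/2=45/128, d=(M3−M2)/(6·1)=-163/256, b=Δ2−h2·(2M2+M3)/6=585/256
seg 3: a=4, c=M3/2=-399/256, d=(M4−M3)/(6·2)=133/512, b=Δ3−h3·(2M3+M4)/6=69/64
t_q=5/2 → seg 1, τ=1/2; S=0+-111/128·τ+627/512·τ²+-149/1024·τ³=-1193/8192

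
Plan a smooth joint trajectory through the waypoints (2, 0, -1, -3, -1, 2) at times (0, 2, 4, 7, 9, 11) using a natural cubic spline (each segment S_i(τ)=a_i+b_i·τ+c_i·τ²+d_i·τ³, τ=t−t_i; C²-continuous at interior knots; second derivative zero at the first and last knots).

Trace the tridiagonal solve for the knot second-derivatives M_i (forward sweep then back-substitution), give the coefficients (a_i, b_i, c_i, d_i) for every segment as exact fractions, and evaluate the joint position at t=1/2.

Δ: Δ0=-1, Δ1=-1/2, Δ2=-2/3, Δ3=1, Δ4=3/2
row 1: diag=8, rhs=3; c'=1/4, d'=3/8
row 2: denom=10−2·1/4=19/2; d'=(-1−2·3/8)/(19/2)=-7/38
row 3: denom=10−3·6/19=172/19; d'=(10−3·-7/38)/(172/19)=401/344
row 4: denom=8−2·19/86=325/43; d'=(3−2·401/344)/(325/43)=23/260
back: M4=23/260
back: M3=401/344−19/86·23/260=149/130
back: M2=-7/38−6/19·149/130=-71/130
back: M1=3/8−1/4·-71/130=133/260
M: M0=0, M1=133/260, M2=-71/130, M3=149/130, M4=23/260, M5=0
seg 0: a=2, c=M0/2=0, d=(M1−M0)/(6·2)=133/3120, b=Δ0−h0·(2M0+M1)/6=-913/780
seg 1: a=0, c=M1/2=133/520, d=(M2−M1)/(6·2)=-55/624, b=Δ1−h1·(2M1+M2)/6=-257/390
seg 2: a=-1, c=M2/2=-71/260, d=(M3−M2)/(6·3)=11/117, b=Δ2−h2·(2M2+M3)/6=-541/780
seg 3: a=-3, c=M3/2=149/260, d=(M4−M3)/(6·2)=-55/624, b=Δ3−h3·(2M3+M4)/6=161/780
seg 4: a=-1, c=M4/2=23/520, d=(M5−M4)/(6·2)=-23/3120, b=Δ4−h4·(2M4+M5)/6=281/195
t_q=1/2 → seg 0, τ=1/2; S=2+-913/780·τ+0·τ²+133/3120·τ³=2363/1664

  seg 0: a=2 b=-913/780 c=0 d=133/3120
  seg 1: a=0 b=-257/390 c=133/520 d=-55/624
  seg 2: a=-1 b=-541/780 c=-71/260 d=11/117
  seg 3: a=-3 b=161/780 c=149/260 d=-55/624
  seg 4: a=-1 b=281/195 c=23/520 d=-23/3120
S(1/2) = 2363/1664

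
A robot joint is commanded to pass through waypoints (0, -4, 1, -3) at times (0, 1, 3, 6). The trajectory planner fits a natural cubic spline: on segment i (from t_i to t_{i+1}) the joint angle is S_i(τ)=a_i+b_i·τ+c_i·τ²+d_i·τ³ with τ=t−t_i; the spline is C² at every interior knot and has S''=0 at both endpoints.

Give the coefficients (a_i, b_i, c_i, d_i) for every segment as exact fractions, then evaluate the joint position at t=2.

Δ: Δ0=-4, Δ1=5/2, Δ2=-4/3
row 1: diag=6, rhs=39; c'=1/3, d'=13/2
row 2: denom=10−2·1/3=28/3; d'=(-23−2·13/2)/(28/3)=-27/7
back: M2=-27/7
back: M1=13/2−1/3·-27/7=109/14
M: M0=0, M1=109/14, M2=-27/7, M3=0
seg 0: a=0, c=M0/2=0, d=(M1−M0)/(6·1)=109/84, b=Δ0−h0·(2M0+M1)/6=-445/84
seg 1: a=-4, c=M1/2=109/28, d=(M2−M1)/(6·2)=-163/168, b=Δ1−h1·(2M1+M2)/6=-59/42
seg 2: a=1, c=M2/2=-27/14, d=(M3−M2)/(6·3)=3/14, b=Δ2−h2·(2M2+M3)/6=53/21
t_q=2 → seg 1, τ=1; S=-4+-59/42·τ+109/28·τ²+-163/168·τ³=-139/56

  seg 0: a=0 b=-445/84 c=0 d=109/84
  seg 1: a=-4 b=-59/42 c=109/28 d=-163/168
  seg 2: a=1 b=53/21 c=-27/14 d=3/14
S(2) = -139/56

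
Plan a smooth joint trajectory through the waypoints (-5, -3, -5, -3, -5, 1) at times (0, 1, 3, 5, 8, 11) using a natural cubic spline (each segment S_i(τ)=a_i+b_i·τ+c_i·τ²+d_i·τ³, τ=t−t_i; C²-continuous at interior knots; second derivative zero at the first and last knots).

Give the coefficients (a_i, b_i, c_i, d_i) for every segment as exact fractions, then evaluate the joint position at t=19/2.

  seg 0: a=-5 b=3067/1149 c=0 d=-769/1149
  seg 1: a=-3 b=760/1149 c=-769/383 d=2705/4596
  seg 2: a=-5 b=-353/1149 c=1167/766 d=-1999/4596
  seg 3: a=-3 b=652/1149 c=-416/383 d=2326/10341
  seg 4: a=-5 b=142/1149 c=1078/1149 d=-1078/10341
S(19/2) = -4681/1532

Δ: Δ0=2, Δ1=-1, Δ2=1, Δ3=-2/3, Δ4=2
row 1: diag=6, rhs=-18; c'=1/3, d'=-3
row 2: denom=8−2·1/3=22/3; d'=(12−2·-3)/(22/3)=27/11
row 3: denom=10−2·3/11=104/11; d'=(-10−2·27/11)/(104/11)=-41/26
row 4: denom=12−3·33/104=1149/104; d'=(16−3·-41/26)/(1149/104)=2156/1149
back: M4=2156/1149
back: M3=-41/26−33/104·2156/1149=-832/383
back: M2=27/11−3/11·-832/383=1167/383
back: M1=-3−1/3·1167/383=-1538/383
M: M0=0, M1=-1538/383, M2=1167/383, M3=-832/383, M4=2156/1149, M5=0
seg 0: a=-5, c=M0/2=0, d=(M1−M0)/(6·1)=-769/1149, b=Δ0−h0·(2M0+M1)/6=3067/1149
seg 1: a=-3, c=M1/2=-769/383, d=(M2−M1)/(6·2)=2705/4596, b=Δ1−h1·(2M1+M2)/6=760/1149
seg 2: a=-5, c=M2/2=1167/766, d=(M3−M2)/(6·2)=-1999/4596, b=Δ2−h2·(2M2+M3)/6=-353/1149
seg 3: a=-3, c=M3/2=-416/383, d=(M4−M3)/(6·3)=2326/10341, b=Δ3−h3·(2M3+M4)/6=652/1149
seg 4: a=-5, c=M4/2=1078/1149, d=(M5−M4)/(6·3)=-1078/10341, b=Δ4−h4·(2M4+M5)/6=142/1149
t_q=19/2 → seg 4, τ=3/2; S=-5+142/1149·τ+1078/1149·τ²+-1078/10341·τ³=-4681/1532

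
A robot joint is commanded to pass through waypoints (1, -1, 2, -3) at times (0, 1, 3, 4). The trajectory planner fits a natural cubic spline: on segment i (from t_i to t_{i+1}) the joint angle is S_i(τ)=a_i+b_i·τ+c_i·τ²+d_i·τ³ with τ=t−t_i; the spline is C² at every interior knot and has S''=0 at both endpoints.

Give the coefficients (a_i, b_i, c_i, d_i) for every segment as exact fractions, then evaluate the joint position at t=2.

  seg 0: a=1 b=-49/16 c=0 d=17/16
  seg 1: a=-1 b=1/8 c=51/16 d=-5/4
  seg 2: a=2 b=-17/8 c=-69/16 d=23/16
S(2) = 17/16

Δ: Δ0=-2, Δ1=3/2, Δ2=-5
row 1: diag=6, rhs=21; c'=1/3, d'=7/2
row 2: denom=6−2·1/3=16/3; d'=(-39−2·7/2)/(16/3)=-69/8
back: M2=-69/8
back: M1=7/2−1/3·-69/8=51/8
M: M0=0, M1=51/8, M2=-69/8, M3=0
seg 0: a=1, c=M0/2=0, d=(M1−M0)/(6·1)=17/16, b=Δ0−h0·(2M0+M1)/6=-49/16
seg 1: a=-1, c=M1/2=51/16, d=(M2−M1)/(6·2)=-5/4, b=Δ1−h1·(2M1+M2)/6=1/8
seg 2: a=2, c=M2/2=-69/16, d=(M3−M2)/(6·1)=23/16, b=Δ2−h2·(2M2+M3)/6=-17/8
t_q=2 → seg 1, τ=1; S=-1+1/8·τ+51/16·τ²+-5/4·τ³=17/16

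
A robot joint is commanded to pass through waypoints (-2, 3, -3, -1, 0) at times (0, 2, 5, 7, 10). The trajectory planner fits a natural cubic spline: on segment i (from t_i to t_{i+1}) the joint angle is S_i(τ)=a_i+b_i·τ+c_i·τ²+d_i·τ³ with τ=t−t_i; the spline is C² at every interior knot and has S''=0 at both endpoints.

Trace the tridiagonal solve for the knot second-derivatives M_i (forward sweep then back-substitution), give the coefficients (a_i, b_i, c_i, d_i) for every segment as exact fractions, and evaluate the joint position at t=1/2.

  seg 0: a=-2 b=3227/870 c=0 d=-263/870
  seg 1: a=3 b=71/870 c=-263/145 d=2923/7830
  seg 2: a=-3 b=-314/435 c=269/174 d=-149/435
  seg 3: a=-1 b=196/145 c=-443/870 d=443/7830
S(1/2) = -85/464

Δ: Δ0=5/2, Δ1=-2, Δ2=1, Δ3=1/3
row 1: diag=10, rhs=-27; c'=3/10, d'=-27/10
row 2: denom=10−3·3/10=91/10; d'=(18−3·-27/10)/(91/10)=261/91
row 3: denom=10−2·20/91=870/91; d'=(-4−2·261/91)/(870/91)=-443/435
back: M3=-443/435
back: M2=261/91−20/91·-443/435=269/87
back: M1=-27/10−3/10·269/87=-526/145
M: M0=0, M1=-526/145, M2=269/87, M3=-443/435, M4=0
seg 0: a=-2, c=M0/2=0, d=(M1−M0)/(6·2)=-263/870, b=Δ0−h0·(2M0+M1)/6=3227/870
seg 1: a=3, c=M1/2=-263/145, d=(M2−M1)/(6·3)=2923/7830, b=Δ1−h1·(2M1+M2)/6=71/870
seg 2: a=-3, c=M2/2=269/174, d=(M3−M2)/(6·2)=-149/435, b=Δ2−h2·(2M2+M3)/6=-314/435
seg 3: a=-1, c=M3/2=-443/870, d=(M4−M3)/(6·3)=443/7830, b=Δ3−h3·(2M3+M4)/6=196/145
t_q=1/2 → seg 0, τ=1/2; S=-2+3227/870·τ+0·τ²+-263/870·τ³=-85/464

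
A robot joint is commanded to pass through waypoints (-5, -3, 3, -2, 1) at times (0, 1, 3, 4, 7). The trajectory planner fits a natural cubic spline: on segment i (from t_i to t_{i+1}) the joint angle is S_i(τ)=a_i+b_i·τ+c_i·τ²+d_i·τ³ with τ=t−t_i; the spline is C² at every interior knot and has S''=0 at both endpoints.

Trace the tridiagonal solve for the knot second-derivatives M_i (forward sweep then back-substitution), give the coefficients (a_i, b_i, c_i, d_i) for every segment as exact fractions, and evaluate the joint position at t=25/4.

Δ: Δ0=2, Δ1=3, Δ2=-5, Δ3=1
row 1: diag=6, rhs=6; c'=1/3, d'=1
row 2: denom=6−2·1/3=16/3; d'=(-48−2·1)/(16/3)=-75/8
row 3: denom=8−1·3/16=125/16; d'=(36−1·-75/8)/(125/16)=726/125
back: M3=726/125
back: M2=-75/8−3/16·726/125=-1308/125
back: M1=1−1/3·-1308/125=561/125
M: M0=0, M1=561/125, M2=-1308/125, M3=726/125, M4=0
seg 0: a=-5, c=M0/2=0, d=(M1−M0)/(6·1)=187/250, b=Δ0−h0·(2M0+M1)/6=313/250
seg 1: a=-3, c=M1/2=561/250, d=(M2−M1)/(6·2)=-623/500, b=Δ1−h1·(2M1+M2)/6=437/125
seg 2: a=3, c=M2/2=-654/125, d=(M3−M2)/(6·1)=339/125, b=Δ2−h2·(2M2+M3)/6=-62/25
seg 3: a=-2, c=M3/2=363/125, d=(M4−M3)/(6·3)=-121/375, b=Δ3−h3·(2M3+M4)/6=-601/125
t_q=25/4 → seg 3, τ=9/4; S=-2+-601/125·τ+363/125·τ²+-121/375·τ³=-2867/1600

  seg 0: a=-5 b=313/250 c=0 d=187/250
  seg 1: a=-3 b=437/125 c=561/250 d=-623/500
  seg 2: a=3 b=-62/25 c=-654/125 d=339/125
  seg 3: a=-2 b=-601/125 c=363/125 d=-121/375
S(25/4) = -2867/1600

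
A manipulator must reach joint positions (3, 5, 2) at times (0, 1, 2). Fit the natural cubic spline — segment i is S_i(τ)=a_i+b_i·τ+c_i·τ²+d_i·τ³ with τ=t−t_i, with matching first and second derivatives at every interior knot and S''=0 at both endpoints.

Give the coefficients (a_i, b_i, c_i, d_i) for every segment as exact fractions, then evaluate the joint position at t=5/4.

Δ: Δ0=2, Δ1=-3
row 1: diag=4, rhs=-30; c'=1/4, d'=-15/2
back: M1=-15/2
M: M0=0, M1=-15/2, M2=0
seg 0: a=3, c=M0/2=0, d=(M1−M0)/(6·1)=-5/4, b=Δ0−h0·(2M0+M1)/6=13/4
seg 1: a=5, c=M1/2=-15/4, d=(M2−M1)/(6·1)=5/4, b=Δ1−h1·(2M1+M2)/6=-1/2
t_q=5/4 → seg 1, τ=1/4; S=5+-1/2·τ+-15/4·τ²+5/4·τ³=1193/256

  seg 0: a=3 b=13/4 c=0 d=-5/4
  seg 1: a=5 b=-1/2 c=-15/4 d=5/4
S(5/4) = 1193/256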